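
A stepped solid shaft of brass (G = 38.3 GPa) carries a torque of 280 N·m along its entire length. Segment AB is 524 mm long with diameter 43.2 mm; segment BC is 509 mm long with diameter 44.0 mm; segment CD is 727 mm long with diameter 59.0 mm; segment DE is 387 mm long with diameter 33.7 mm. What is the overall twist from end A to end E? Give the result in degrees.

J_AB = π(0.0432)⁴/32 = 3.42×10^-7 m⁴; J_BC = π(0.0440)⁴/32 = 3.68×10^-7 m⁴; J_CD = π(0.0590)⁴/32 = 1.19×10^-6 m⁴; J_DE = π(0.0337)⁴/32 = 1.27×10^-7 m⁴.
θ = (T/G)·Σ L_i/J_i = (280.0/38.3×10⁹)·(0.524/3.42×10^-7 + 0.509/3.68×10^-7 + 0.727/1.19×10^-6 + 0.387/1.27×10^-7) = 0.04813 rad.

2.76°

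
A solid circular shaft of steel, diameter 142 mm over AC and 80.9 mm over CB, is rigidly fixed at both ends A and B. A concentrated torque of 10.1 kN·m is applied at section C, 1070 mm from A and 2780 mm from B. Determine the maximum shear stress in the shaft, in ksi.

2.50 ksi

Compatibility: T_A·a/J_AC = T_B·b/J_CB with T_A + T_B = T₀.
J_AC = 3.99×10^-5 m⁴, J_CB = 4.21×10^-6 m⁴, so T_A = T₀·(J_AC/a)/((J_AC/a)+(J_CB/b)) = 9706 N·m, T_B = 393.6 N·m.
τ in each portion: τ_AC = 1.73×10^7 Pa, τ_CB = 3.79×10^6 Pa; maximum is in AC.
τ_max = T_AC·r/J = 9706·0.0710/3.99×10^-5 = 1.726×10^7 Pa.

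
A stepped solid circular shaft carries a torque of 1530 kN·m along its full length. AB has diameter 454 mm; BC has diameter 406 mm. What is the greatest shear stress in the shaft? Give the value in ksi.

16.9 ksi

Under the same torque, τ_max = 16T/(πd³) is largest where d is smallest — segment BC (d = 406 mm).
τ_max = 16·1.530e6/(π·(0.406)³) = 1.164×10^8 Pa.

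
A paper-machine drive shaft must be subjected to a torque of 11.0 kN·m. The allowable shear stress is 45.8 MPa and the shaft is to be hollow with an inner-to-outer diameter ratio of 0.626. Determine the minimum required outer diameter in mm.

113 mm

For a hollow shaft with d_i/d_o = 0.626: τ_max = 16T/(π d_o³ (1−k⁴)), so d_o = [16T/(π τ_allow (1−k⁴))]^(1/3) = [16·11000/(π·4.58×10^7·0.8464)]^(1/3) = 0.1131 m.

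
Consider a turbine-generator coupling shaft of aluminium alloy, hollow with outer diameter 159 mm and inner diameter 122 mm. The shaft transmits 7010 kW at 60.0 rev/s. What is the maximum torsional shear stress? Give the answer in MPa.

36.1 MPa

ω = 2π·60.0 = 377.0 rad/s, so T = P/ω = 7010×10³ / 377.0 = 18590 N·m.
J = π(d_o⁴ − d_i⁴)/32 = π(0.159⁴ − 0.122⁴)/32 = 4.100×10^-5 m⁴.
τ_max = T·r/J = 18590 × 0.0795 / 4.100×10^-5 = 3.606×10^7 Pa.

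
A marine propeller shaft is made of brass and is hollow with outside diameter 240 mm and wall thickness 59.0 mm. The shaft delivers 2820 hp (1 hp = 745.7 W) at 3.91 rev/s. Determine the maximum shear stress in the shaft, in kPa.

33800 kPa

ω = 2π·3.91 = 24.57 rad/s, so T = P/ω = 2820×745.7 / 24.57 = 85600 N·m.
J = π(d_o⁴ − d_i⁴)/32 = π(0.240⁴ − 0.122⁴)/32 = 3.040×10^-4 m⁴.
τ_max = T·r/J = 85600 × 0.120 / 3.040×10^-4 = 3.379×10^7 Pa.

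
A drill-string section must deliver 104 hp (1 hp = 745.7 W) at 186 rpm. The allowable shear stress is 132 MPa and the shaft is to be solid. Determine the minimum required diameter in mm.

ω = 2π·186/60 = 19.48 rad/s, so T = P/ω = 104×745.7 / 19.48 = 3982 N·m.
For a solid shaft τ_max = 16T/(πd³), so d = (16T/(π τ_allow))^(1/3) = (16·3982/(π·1.32×10^8))^(1/3) = 0.05356 m.

53.6 mm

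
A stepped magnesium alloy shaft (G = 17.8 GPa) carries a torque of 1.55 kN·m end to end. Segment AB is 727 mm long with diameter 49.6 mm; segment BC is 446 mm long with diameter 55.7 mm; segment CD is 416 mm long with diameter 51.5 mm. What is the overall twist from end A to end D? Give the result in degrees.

J_AB = π(0.0496)⁴/32 = 5.94×10^-7 m⁴; J_BC = π(0.0557)⁴/32 = 9.45×10^-7 m⁴; J_CD = π(0.0515)⁴/32 = 6.91×10^-7 m⁴.
θ = (T/G)·Σ L_i/J_i = (1550/17.8×10⁹)·(0.727/5.94×10^-7 + 0.446/9.45×10^-7 + 0.416/6.91×10^-7) = 0.2001 rad.

11.5°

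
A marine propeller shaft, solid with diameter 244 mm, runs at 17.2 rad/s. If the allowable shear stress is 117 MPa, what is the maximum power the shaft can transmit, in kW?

J = πd⁴/32 = π(0.244)⁴/32 = 3.480×10^-4 m⁴.
T_max = τ_allow·J/r = 1.17×10^8 × 3.480×10^-4 / 0.122 = 333700 N·m.
ω = 17.2 rad/s, so P_max = T_max·ω = 5.740×10^6 W.

5740 kW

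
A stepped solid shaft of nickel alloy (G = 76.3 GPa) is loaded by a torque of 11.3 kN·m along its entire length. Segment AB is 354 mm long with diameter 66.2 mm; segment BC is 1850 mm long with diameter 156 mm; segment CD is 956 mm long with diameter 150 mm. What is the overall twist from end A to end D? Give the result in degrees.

2.03°

J_AB = π(0.0662)⁴/32 = 1.89×10^-6 m⁴; J_BC = π(0.156)⁴/32 = 5.81×10^-5 m⁴; J_CD = π(0.150)⁴/32 = 4.97×10^-5 m⁴.
θ = (T/G)·Σ L_i/J_i = (11300/76.3×10⁹)·(0.354/1.89×10^-6 + 1.85/5.81×10^-5 + 0.956/4.97×10^-5) = 0.03537 rad.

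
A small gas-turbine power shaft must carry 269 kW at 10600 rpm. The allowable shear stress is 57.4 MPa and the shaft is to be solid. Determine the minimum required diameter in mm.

27.8 mm

ω = 2π·10600/60 = 1110 rad/s, so T = P/ω = 269×10³ / 1110 = 242.3 N·m.
For a solid shaft τ_max = 16T/(πd³), so d = (16T/(π τ_allow))^(1/3) = (16·242.3/(π·5.74×10^7))^(1/3) = 0.02781 m.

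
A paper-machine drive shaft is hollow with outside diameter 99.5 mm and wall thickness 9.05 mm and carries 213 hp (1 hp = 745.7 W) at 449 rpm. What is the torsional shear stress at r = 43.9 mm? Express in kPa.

27900 kPa

ω = 2π·449/60 = 47.02 rad/s, so T = P/ω = 213×745.7 / 47.02 = 3378 N·m.
J = π(d_o⁴ − d_i⁴)/32 = π(0.0995⁴ − 0.0814⁴)/32 = 5.312×10^-6 m⁴.
Shear stress varies linearly with radius: τ = T·r/J = 3378 × 0.0439 / 5.312×10^-6 = 2.792×10^7 Pa.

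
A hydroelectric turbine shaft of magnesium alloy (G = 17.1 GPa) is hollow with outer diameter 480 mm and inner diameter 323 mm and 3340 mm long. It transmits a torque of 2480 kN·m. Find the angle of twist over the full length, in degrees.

J = π(d_o⁴ − d_i⁴)/32 = π(0.480⁴ − 0.323⁴)/32 = 4.143×10^-3 m⁴.
θ = T·L/(G·J) = 2.480e6 × 3.34 / (17.1×10⁹ × 4.143×10^-3) = 0.1169 rad.

6.70°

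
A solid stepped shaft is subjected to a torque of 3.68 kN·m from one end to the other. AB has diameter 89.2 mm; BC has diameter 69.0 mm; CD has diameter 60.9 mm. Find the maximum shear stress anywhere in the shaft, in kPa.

83000 kPa

Under the same torque, τ_max = 16T/(πd³) is largest where d is smallest — segment CD (d = 60.9 mm).
τ_max = 16·3680/(π·(0.0609)³) = 8.298×10^7 Pa.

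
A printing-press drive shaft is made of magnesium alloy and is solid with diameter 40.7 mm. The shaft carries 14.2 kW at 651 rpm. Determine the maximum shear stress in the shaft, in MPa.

ω = 2π·651/60 = 68.17 rad/s, so T = P/ω = 14.2×10³ / 68.17 = 208.3 N·m.
J = πd⁴/32 = π(0.0407)⁴/32 = 2.694×10^-7 m⁴.
τ_max = T·r/J = 208.3 × 0.0204 / 2.694×10^-7 = 1.573×10^7 Pa.

15.7 MPa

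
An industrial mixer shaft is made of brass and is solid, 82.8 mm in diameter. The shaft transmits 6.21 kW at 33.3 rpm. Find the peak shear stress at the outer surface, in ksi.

ω = 2π·33.3/60 = 3.487 rad/s, so T = P/ω = 6.21×10³ / 3.487 = 1781 N·m.
J = πd⁴/32 = π(0.0828)⁴/32 = 4.614×10^-6 m⁴.
τ_max = T·r/J = 1781 × 0.0414 / 4.614×10^-6 = 1.598×10^7 Pa.

2.32 ksi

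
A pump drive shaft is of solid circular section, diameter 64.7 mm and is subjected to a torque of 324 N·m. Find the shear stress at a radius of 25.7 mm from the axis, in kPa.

4840 kPa

J = πd⁴/32 = π(0.0647)⁴/32 = 1.720×10^-6 m⁴.
Shear stress varies linearly with radius: τ = T·r/J = 324.0 × 0.0257 / 1.720×10^-6 = 4.840×10^6 Pa.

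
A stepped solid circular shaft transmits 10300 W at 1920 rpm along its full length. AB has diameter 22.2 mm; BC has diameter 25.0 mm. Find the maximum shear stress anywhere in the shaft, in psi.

3460 psi

ω = 2π·1920/60 = 201.1 rad/s, so T = P/ω = 10300 / 201.1 = 51.23 N·m.
Under the same torque, τ_max = 16T/(πd³) is largest where d is smallest — segment AB (d = 22.2 mm).
τ_max = 16·51.23/(π·(0.0222)³) = 2.385×10^7 Pa.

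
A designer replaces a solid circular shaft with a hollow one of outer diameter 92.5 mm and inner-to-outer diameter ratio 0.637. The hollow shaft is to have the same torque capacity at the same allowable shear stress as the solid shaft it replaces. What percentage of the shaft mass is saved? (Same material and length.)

Equal τ_max and T ⇒ the solid shaft needs d_s³ = d_o³(1−k⁴), so d_s = 92.5·(1−0.637⁴)^(1/3) = 87.12 mm.
Area ratio A_h/A_s = d_o²(1−k²)/d_s² = (1−k²)/(1−k⁴)^(2/3) = 0.6700.
Mass saving = 1 − 0.6700 = 33.0 %.

33.0 %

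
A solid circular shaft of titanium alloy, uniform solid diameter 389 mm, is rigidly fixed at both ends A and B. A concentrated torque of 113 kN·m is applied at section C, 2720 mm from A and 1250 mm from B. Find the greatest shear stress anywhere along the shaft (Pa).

6.70e6 Pa

With uniform GJ and both ends fixed, compatibility θ_AC = θ_CB gives T_A·a = T_B·b, together with T_A + T_B = T₀.
T_A = T₀·b/(a+b) = 113000·1250/3970 = 35580 N·m; T_B = 77420 N·m.
τ in each portion: τ_AC = 3.08×10^6 Pa, τ_CB = 6.70×10^6 Pa; maximum is in CB.
τ_max = T_CB·r/J = 77420·0.195/2.25×10^-3 = 6.699×10^6 Pa.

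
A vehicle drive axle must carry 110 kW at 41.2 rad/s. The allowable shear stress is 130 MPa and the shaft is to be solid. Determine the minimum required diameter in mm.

ω = 41.2 rad/s, so T = P/ω = 110×10³ / 41.20 = 2670 N·m.
For a solid shaft τ_max = 16T/(πd³), so d = (16T/(π τ_allow))^(1/3) = (16·2670/(π·1.30×10^8))^(1/3) = 0.04712 m.

47.1 mm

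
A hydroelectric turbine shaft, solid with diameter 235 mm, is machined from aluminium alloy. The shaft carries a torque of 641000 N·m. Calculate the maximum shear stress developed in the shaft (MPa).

252 MPa

J = πd⁴/32 = π(0.235)⁴/32 = 2.994×10^-4 m⁴.
τ_max = T·r/J = 641000 × 0.117 / 2.994×10^-4 = 2.516×10^8 Pa.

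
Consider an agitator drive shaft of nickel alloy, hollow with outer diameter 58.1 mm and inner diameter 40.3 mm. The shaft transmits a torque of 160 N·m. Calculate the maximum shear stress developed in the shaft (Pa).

J = π(d_o⁴ − d_i⁴)/32 = π(0.0581⁴ − 0.0403⁴)/32 = 8.597×10^-7 m⁴.
τ_max = T·r/J = 160.0 × 0.0290 / 8.597×10^-7 = 5.406×10^6 Pa.

5.41e6 Pa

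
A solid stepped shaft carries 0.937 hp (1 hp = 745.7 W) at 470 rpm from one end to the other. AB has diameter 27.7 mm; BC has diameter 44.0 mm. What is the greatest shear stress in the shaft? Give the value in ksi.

ω = 2π·470/60 = 49.22 rad/s, so T = P/ω = 0.937×745.7 / 49.22 = 14.20 N·m.
Under the same torque, τ_max = 16T/(πd³) is largest where d is smallest — segment AB (d = 27.7 mm).
τ_max = 16·14.20/(π·(0.0277)³) = 3.402×10^6 Pa.

0.493 ksi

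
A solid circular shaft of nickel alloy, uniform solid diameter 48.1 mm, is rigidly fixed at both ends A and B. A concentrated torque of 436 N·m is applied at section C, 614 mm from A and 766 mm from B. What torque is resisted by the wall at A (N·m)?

242 N·m

With uniform GJ and both ends fixed, compatibility θ_AC = θ_CB gives T_A·a = T_B·b, together with T_A + T_B = T₀.
T_A = T₀·b/(a+b) = 436.0·766/1380 = 242.0 N·m; T_B = 194.0 N·m.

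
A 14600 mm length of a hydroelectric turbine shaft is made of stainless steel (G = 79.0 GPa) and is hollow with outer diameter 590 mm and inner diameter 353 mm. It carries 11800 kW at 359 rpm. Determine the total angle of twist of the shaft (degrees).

0.320°

ω = 2π·359/60 = 37.59 rad/s, so T = P/ω = 11800×10³ / 37.59 = 313900 N·m.
J = π(d_o⁴ − d_i⁴)/32 = π(0.590⁴ − 0.353⁴)/32 = 0.01037 m⁴.
θ = T·L/(G·J) = 313900 × 14.6 / (79.0×10⁹ × 0.01037) = 5.593×10^-3 rad.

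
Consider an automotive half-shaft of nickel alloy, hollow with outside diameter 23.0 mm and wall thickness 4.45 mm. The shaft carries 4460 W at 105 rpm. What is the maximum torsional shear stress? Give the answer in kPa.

198000 kPa

ω = 2π·105/60 = 11.00 rad/s, so T = P/ω = 4460 / 11.00 = 405.6 N·m.
J = π(d_o⁴ − d_i⁴)/32 = π(0.0230⁴ − 0.0141⁴)/32 = 2.359×10^-8 m⁴.
τ_max = T·r/J = 405.6 × 0.0115 / 2.359×10^-8 = 1.977×10^8 Pa.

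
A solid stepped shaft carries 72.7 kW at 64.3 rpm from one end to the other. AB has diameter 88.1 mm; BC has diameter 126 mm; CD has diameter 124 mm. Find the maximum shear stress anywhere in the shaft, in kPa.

ω = 2π·64.3/60 = 6.733 rad/s, so T = P/ω = 72.7×10³ / 6.733 = 10800 N·m.
Under the same torque, τ_max = 16T/(πd³) is largest where d is smallest — segment AB (d = 88.1 mm).
τ_max = 16·10800/(π·(0.0881)³) = 8.042×10^7 Pa.

80400 kPa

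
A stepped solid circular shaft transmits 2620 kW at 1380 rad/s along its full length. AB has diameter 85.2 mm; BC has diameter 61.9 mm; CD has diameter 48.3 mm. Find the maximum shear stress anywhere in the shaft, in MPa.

85.8 MPa

ω = 1380 rad/s, so T = P/ω = 2620×10³ / 1380 = 1899 N·m.
Under the same torque, τ_max = 16T/(πd³) is largest where d is smallest — segment CD (d = 48.3 mm).
τ_max = 16·1899/(π·(0.0483)³) = 8.581×10^7 Pa.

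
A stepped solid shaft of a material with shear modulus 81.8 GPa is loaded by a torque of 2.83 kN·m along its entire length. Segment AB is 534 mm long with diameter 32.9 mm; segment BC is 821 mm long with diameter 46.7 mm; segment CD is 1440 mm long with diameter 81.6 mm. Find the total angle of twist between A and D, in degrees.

13.3°

J_AB = π(0.0329)⁴/32 = 1.15×10^-7 m⁴; J_BC = π(0.0467)⁴/32 = 4.67×10^-7 m⁴; J_CD = π(0.0816)⁴/32 = 4.35×10^-6 m⁴.
θ = (T/G)·Σ L_i/J_i = (2830/81.8×10⁹)·(0.534/1.15×10^-7 + 0.821/4.67×10^-7 + 1.44/4.35×10^-6) = 0.2329 rad.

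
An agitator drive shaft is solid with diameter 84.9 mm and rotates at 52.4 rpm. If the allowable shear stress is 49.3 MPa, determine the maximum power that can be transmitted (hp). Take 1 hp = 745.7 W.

J = πd⁴/32 = π(0.0849)⁴/32 = 5.101×10^-6 m⁴.
T_max = τ_allow·J/r = 4.93×10^7 × 5.101×10^-6 / 0.0425 = 5924 N·m.
ω = 2π·52.4/60 = 5.487 rad/s, so P_max = T_max·ω = 3.251×10^4 W.

43.6 hp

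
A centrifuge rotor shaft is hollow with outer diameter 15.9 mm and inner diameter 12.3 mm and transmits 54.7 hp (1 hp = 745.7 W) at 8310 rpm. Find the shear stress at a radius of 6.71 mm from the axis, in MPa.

ω = 2π·8310/60 = 870.2 rad/s, so T = P/ω = 54.7×745.7 / 870.2 = 46.87 N·m.
J = π(d_o⁴ − d_i⁴)/32 = π(0.0159⁴ − 0.0123⁴)/32 = 4.028×10^-9 m⁴.
Shear stress varies linearly with radius: τ = T·r/J = 46.87 × 0.00671 / 4.028×10^-9 = 7.809×10^7 Pa.

78.1 MPa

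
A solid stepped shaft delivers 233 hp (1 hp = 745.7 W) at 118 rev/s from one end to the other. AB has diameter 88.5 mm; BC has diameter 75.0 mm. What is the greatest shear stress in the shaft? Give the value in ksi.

ω = 2π·118 = 741.4 rad/s, so T = P/ω = 233×745.7 / 741.4 = 234.3 N·m.
Under the same torque, τ_max = 16T/(πd³) is largest where d is smallest — segment BC (d = 75.0 mm).
τ_max = 16·234.3/(π·(0.0750)³) = 2.829×10^6 Pa.

0.410 ksi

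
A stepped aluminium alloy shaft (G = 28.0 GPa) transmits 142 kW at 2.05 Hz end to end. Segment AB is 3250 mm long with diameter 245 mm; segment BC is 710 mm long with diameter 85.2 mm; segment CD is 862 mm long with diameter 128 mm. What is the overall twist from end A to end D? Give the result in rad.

ω = 2π·2.05 = 12.88 rad/s, so T = P/ω = 142×10³ / 12.88 = 11020 N·m.
J_AB = π(0.245)⁴/32 = 3.54×10^-4 m⁴; J_BC = π(0.0852)⁴/32 = 5.17×10^-6 m⁴; J_CD = π(0.128)⁴/32 = 2.64×10^-5 m⁴.
θ = (T/G)·Σ L_i/J_i = (11020/28.0×10⁹)·(3.25/3.54×10^-4 + 0.710/5.17×10^-6 + 0.862/2.64×10^-5) = 0.07053 rad.

0.0705 rad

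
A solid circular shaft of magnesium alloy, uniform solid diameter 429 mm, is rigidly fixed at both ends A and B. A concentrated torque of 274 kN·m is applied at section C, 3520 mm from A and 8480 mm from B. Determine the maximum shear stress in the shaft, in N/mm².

12.5 N/mm²

With uniform GJ and both ends fixed, compatibility θ_AC = θ_CB gives T_A·a = T_B·b, together with T_A + T_B = T₀.
T_A = T₀·b/(a+b) = 274000·8480/12000 = 193600 N·m; T_B = 80370 N·m.
τ in each portion: τ_AC = 1.25×10^7 Pa, τ_CB = 5.18×10^6 Pa; maximum is in AC.
τ_max = T_AC·r/J = 193600·0.214/3.33×10^-3 = 1.249×10^7 Pa.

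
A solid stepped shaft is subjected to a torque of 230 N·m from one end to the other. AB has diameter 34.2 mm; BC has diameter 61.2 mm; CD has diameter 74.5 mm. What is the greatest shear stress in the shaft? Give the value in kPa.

29300 kPa

Under the same torque, τ_max = 16T/(πd³) is largest where d is smallest — segment AB (d = 34.2 mm).
τ_max = 16·230.0/(π·(0.0342)³) = 2.928×10^7 Pa.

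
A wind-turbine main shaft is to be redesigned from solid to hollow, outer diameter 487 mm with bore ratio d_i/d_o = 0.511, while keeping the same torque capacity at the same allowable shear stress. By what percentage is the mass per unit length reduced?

Equal τ_max and T ⇒ the solid shaft needs d_s³ = d_o³(1−k⁴), so d_s = 487·(1−0.511⁴)^(1/3) = 475.7 mm.
Area ratio A_h/A_s = d_o²(1−k²)/d_s² = (1−k²)/(1−k⁴)^(2/3) = 0.7745.
Mass saving = 1 − 0.7745 = 22.6 %.

22.6 %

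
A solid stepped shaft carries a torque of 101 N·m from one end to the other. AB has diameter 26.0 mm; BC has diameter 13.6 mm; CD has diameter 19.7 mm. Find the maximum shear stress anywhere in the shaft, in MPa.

Under the same torque, τ_max = 16T/(πd³) is largest where d is smallest — segment BC (d = 13.6 mm).
τ_max = 16·101.0/(π·(0.0136)³) = 2.045×10^8 Pa.

204 MPa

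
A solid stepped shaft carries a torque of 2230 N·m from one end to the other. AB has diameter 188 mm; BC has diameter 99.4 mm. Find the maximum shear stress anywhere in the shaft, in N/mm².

11.6 N/mm²

Under the same torque, τ_max = 16T/(πd³) is largest where d is smallest — segment BC (d = 99.4 mm).
τ_max = 16·2230/(π·(0.0994)³) = 1.156×10^7 Pa.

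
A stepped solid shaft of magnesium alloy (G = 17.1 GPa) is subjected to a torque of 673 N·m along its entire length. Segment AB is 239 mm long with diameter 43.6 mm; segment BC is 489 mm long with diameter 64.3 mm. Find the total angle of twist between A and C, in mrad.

J_AB = π(0.0436)⁴/32 = 3.55×10^-7 m⁴; J_BC = π(0.0643)⁴/32 = 1.68×10^-6 m⁴.
θ = (T/G)·Σ L_i/J_i = (673.0/17.1×10⁹)·(0.239/3.55×10^-7 + 0.489/1.68×10^-6) = 0.03798 rad.

38.0 mrad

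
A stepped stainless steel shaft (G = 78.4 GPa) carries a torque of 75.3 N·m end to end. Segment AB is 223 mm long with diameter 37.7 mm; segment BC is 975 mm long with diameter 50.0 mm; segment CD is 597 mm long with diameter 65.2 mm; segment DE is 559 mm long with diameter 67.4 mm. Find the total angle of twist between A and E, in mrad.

3.19 mrad

J_AB = π(0.0377)⁴/32 = 1.98×10^-7 m⁴; J_BC = π(0.0500)⁴/32 = 6.14×10^-7 m⁴; J_CD = π(0.0652)⁴/32 = 1.77×10^-6 m⁴; J_DE = π(0.0674)⁴/32 = 2.03×10^-6 m⁴.
θ = (T/G)·Σ L_i/J_i = (75.30/78.4×10⁹)·(0.223/1.98×10^-7 + 0.975/6.14×10^-7 + 0.597/1.77×10^-6 + 0.559/2.03×10^-6) = 3.194×10^-3 rad.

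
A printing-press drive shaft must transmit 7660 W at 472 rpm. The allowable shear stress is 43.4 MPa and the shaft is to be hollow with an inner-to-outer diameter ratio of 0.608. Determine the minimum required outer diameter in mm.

ω = 2π·472/60 = 49.43 rad/s, so T = P/ω = 7660 / 49.43 = 155.0 N·m.
For a hollow shaft with d_i/d_o = 0.608: τ_max = 16T/(π d_o³ (1−k⁴)), so d_o = [16T/(π τ_allow (1−k⁴))]^(1/3) = [16·155.0/(π·4.34×10^7·0.8633)]^(1/3) = 0.02762 m.

27.6 mm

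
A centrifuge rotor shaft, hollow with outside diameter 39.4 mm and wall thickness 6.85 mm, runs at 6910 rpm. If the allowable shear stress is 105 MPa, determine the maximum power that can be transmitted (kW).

J = π(d_o⁴ − d_i⁴)/32 = π(0.0394⁴ − 0.0257⁴)/32 = 1.938×10^-7 m⁴.
T_max = τ_allow·J/r = 1.05×10^8 × 1.938×10^-7 / 0.0197 = 1033 N·m.
ω = 2π·6910/60 = 723.6 rad/s, so P_max = T_max·ω = 7.473×10^5 W.

747 kW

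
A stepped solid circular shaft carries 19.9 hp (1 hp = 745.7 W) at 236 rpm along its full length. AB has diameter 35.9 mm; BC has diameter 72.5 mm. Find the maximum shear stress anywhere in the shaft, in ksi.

9.59 ksi

ω = 2π·236/60 = 24.71 rad/s, so T = P/ω = 19.9×745.7 / 24.71 = 600.4 N·m.
Under the same torque, τ_max = 16T/(πd³) is largest where d is smallest — segment AB (d = 35.9 mm).
τ_max = 16·600.4/(π·(0.0359)³) = 6.609×10^7 Pa.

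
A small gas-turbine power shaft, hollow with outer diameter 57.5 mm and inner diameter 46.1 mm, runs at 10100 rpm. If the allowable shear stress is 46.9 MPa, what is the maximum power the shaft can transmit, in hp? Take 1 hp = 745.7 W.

1460 hp

J = π(d_o⁴ − d_i⁴)/32 = π(0.0575⁴ − 0.0461⁴)/32 = 6.298×10^-7 m⁴.
T_max = τ_allow·J/r = 4.69×10^7 × 6.298×10^-7 / 0.0288 = 1027 N·m.
ω = 2π·10100/60 = 1058 rad/s, so P_max = T_max·ω = 1.087×10^6 W.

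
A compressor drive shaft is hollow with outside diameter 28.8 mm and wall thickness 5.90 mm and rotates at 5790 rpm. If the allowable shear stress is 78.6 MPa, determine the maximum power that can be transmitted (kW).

J = π(d_o⁴ − d_i⁴)/32 = π(0.0288⁴ − 0.0170⁴)/32 = 5.934×10^-8 m⁴.
T_max = τ_allow·J/r = 7.86×10^7 × 5.934×10^-8 / 0.0144 = 323.9 N·m.
ω = 2π·5790/60 = 606.3 rad/s, so P_max = T_max·ω = 1.964×10^5 W.

196 kW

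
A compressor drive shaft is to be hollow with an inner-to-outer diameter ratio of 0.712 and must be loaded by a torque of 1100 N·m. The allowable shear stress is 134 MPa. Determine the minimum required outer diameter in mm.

For a hollow shaft with d_i/d_o = 0.712: τ_max = 16T/(π d_o³ (1−k⁴)), so d_o = [16T/(π τ_allow (1−k⁴))]^(1/3) = [16·1100/(π·1.34×10^8·0.7430)]^(1/3) = 0.03832 m.

38.3 mm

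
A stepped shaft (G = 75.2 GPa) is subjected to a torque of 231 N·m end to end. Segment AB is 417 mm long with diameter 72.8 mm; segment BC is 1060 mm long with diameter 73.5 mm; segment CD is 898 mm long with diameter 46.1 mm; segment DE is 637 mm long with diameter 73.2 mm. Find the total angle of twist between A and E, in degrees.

J_AB = π(0.0728)⁴/32 = 2.76×10^-6 m⁴; J_BC = π(0.0735)⁴/32 = 2.87×10^-6 m⁴; J_CD = π(0.0461)⁴/32 = 4.43×10^-7 m⁴; J_DE = π(0.0732)⁴/32 = 2.82×10^-6 m⁴.
θ = (T/G)·Σ L_i/J_i = (231.0/75.2×10⁹)·(0.417/2.76×10^-6 + 1.06/2.87×10^-6 + 0.898/4.43×10^-7 + 0.637/2.82×10^-6) = 8.516×10^-3 rad.

0.488°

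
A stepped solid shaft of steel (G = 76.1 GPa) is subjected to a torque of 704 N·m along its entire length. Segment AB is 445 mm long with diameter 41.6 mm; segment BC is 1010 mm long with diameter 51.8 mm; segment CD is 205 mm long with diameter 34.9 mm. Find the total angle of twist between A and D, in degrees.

2.31°

J_AB = π(0.0416)⁴/32 = 2.94×10^-7 m⁴; J_BC = π(0.0518)⁴/32 = 7.07×10^-7 m⁴; J_CD = π(0.0349)⁴/32 = 1.46×10^-7 m⁴.
θ = (T/G)·Σ L_i/J_i = (704.0/76.1×10⁹)·(0.445/2.94×10^-7 + 1.01/7.07×10^-7 + 0.205/1.46×10^-7) = 0.04024 rad.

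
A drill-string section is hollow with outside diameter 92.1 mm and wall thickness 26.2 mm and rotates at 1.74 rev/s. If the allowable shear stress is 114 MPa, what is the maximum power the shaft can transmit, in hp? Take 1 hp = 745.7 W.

J = π(d_o⁴ − d_i⁴)/32 = π(0.0921⁴ − 0.0397⁴)/32 = 6.820×10^-6 m⁴.
T_max = τ_allow·J/r = 1.14×10^8 × 6.820×10^-6 / 0.0460 = 16880 N·m.
ω = 2π·1.74 = 10.93 rad/s, so P_max = T_max·ω = 1.846×10^5 W.

248 hp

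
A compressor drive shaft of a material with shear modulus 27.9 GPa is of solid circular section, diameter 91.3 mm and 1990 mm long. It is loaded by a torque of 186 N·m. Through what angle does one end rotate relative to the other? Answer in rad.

J = πd⁴/32 = π(0.0913)⁴/32 = 6.822×10^-6 m⁴.
θ = T·L/(G·J) = 186.0 × 1.99 / (27.9×10⁹ × 6.822×10^-6) = 1.945×10^-3 rad.

0.00194 rad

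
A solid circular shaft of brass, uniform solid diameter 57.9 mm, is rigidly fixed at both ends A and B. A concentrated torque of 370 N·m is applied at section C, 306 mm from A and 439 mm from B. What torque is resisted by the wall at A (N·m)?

With uniform GJ and both ends fixed, compatibility θ_AC = θ_CB gives T_A·a = T_B·b, together with T_A + T_B = T₀.
T_A = T₀·b/(a+b) = 370.0·439/745.0 = 218.0 N·m; T_B = 152.0 N·m.

218 N·m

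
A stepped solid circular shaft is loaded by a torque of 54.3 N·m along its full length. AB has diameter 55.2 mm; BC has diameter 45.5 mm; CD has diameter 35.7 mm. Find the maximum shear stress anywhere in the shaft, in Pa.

Under the same torque, τ_max = 16T/(πd³) is largest where d is smallest — segment CD (d = 35.7 mm).
τ_max = 16·54.30/(π·(0.0357)³) = 6.078×10^6 Pa.

6.08e6 Pa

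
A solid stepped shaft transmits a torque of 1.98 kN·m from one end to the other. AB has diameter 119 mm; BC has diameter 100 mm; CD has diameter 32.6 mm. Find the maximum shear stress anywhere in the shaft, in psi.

Under the same torque, τ_max = 16T/(πd³) is largest where d is smallest — segment CD (d = 32.6 mm).
τ_max = 16·1980/(π·(0.0326)³) = 2.911×10^8 Pa.

42200 psi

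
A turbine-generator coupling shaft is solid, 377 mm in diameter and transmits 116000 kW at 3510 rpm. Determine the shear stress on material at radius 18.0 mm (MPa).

2.86 MPa

ω = 2π·3510/60 = 367.6 rad/s, so T = P/ω = 116000×10³ / 367.6 = 315600 N·m.
J = πd⁴/32 = π(0.377)⁴/32 = 1.983×10^-3 m⁴.
Shear stress varies linearly with radius: τ = T·r/J = 315600 × 0.0180 / 1.983×10^-3 = 2.864×10^6 Pa.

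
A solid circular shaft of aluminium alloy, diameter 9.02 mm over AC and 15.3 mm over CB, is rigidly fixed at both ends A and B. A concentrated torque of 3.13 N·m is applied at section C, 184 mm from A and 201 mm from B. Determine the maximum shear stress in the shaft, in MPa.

Compatibility: T_A·a/J_AC = T_B·b/J_CB with T_A + T_B = T₀.
J_AC = 6.50×10^-10 m⁴, J_CB = 5.38×10^-9 m⁴, so T_A = T₀·(J_AC/a)/((J_AC/a)+(J_CB/b)) = 0.3649 N·m, T_B = 2.765 N·m.
τ in each portion: τ_AC = 2.53×10^6 Pa, τ_CB = 3.93×10^6 Pa; maximum is in CB.
τ_max = T_CB·r/J = 2.765·0.00765/5.38×10^-9 = 3.932×10^6 Pa.

3.93 MPa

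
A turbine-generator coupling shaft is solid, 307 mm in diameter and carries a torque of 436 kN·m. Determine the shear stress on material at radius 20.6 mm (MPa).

J = πd⁴/32 = π(0.307)⁴/32 = 8.721×10^-4 m⁴.
Shear stress varies linearly with radius: τ = T·r/J = 436000 × 0.0206 / 8.721×10^-4 = 1.030×10^7 Pa.

10.3 MPa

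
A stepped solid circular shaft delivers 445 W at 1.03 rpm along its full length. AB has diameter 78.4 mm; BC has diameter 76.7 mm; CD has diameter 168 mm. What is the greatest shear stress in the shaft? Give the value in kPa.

46600 kPa

ω = 2π·1.03/60 = 0.1079 rad/s, so T = P/ω = 445 / 0.1079 = 4126 N·m.
Under the same torque, τ_max = 16T/(πd³) is largest where d is smallest — segment BC (d = 76.7 mm).
τ_max = 16·4126/(π·(0.0767)³) = 4.657×10^7 Pa.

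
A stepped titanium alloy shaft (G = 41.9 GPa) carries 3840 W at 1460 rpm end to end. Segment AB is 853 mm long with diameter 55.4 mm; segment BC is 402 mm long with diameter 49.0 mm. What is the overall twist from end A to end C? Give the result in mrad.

0.979 mrad

ω = 2π·1460/60 = 152.9 rad/s, so T = P/ω = 3840 / 152.9 = 25.12 N·m.
J_AB = π(0.0554)⁴/32 = 9.25×10^-7 m⁴; J_BC = π(0.0490)⁴/32 = 5.66×10^-7 m⁴.
θ = (T/G)·Σ L_i/J_i = (25.12/41.9×10⁹)·(0.853/9.25×10^-7 + 0.402/5.66×10^-7) = 9.787×10^-4 rad.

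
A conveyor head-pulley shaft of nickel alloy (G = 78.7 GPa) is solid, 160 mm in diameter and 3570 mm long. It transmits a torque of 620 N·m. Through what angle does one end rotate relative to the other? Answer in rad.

4.37e-4 rad

J = πd⁴/32 = π(0.160)⁴/32 = 6.434×10^-5 m⁴.
θ = T·L/(G·J) = 620.0 × 3.57 / (78.7×10⁹ × 6.434×10^-5) = 4.371×10^-4 rad.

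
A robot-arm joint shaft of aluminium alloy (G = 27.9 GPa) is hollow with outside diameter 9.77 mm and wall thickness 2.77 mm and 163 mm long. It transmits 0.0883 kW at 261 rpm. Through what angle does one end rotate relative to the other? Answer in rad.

ω = 2π·261/60 = 27.33 rad/s, so T = P/ω = 0.0883×10³ / 27.33 = 3.231 N·m.
J = π(d_o⁴ − d_i⁴)/32 = π(0.00977⁴ − 0.00423⁴)/32 = 8.631×10^-10 m⁴.
θ = T·L/(G·J) = 3.231 × 0.163 / (27.9×10⁹ × 8.631×10^-10) = 0.02187 rad.

0.0219 rad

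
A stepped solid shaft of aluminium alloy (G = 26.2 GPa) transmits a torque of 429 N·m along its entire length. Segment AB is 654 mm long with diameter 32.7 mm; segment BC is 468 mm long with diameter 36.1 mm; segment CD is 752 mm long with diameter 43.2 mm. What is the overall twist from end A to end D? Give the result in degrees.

J_AB = π(0.0327)⁴/32 = 1.12×10^-7 m⁴; J_BC = π(0.0361)⁴/32 = 1.67×10^-7 m⁴; J_CD = π(0.0432)⁴/32 = 3.42×10^-7 m⁴.
θ = (T/G)·Σ L_i/J_i = (429.0/26.2×10⁹)·(0.654/1.12×10^-7 + 0.468/1.67×10^-7 + 0.752/3.42×10^-7) = 0.1774 rad.

10.2°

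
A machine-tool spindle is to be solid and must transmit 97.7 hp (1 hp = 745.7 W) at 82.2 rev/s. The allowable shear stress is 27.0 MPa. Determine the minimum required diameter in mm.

ω = 2π·82.2 = 516.5 rad/s, so T = P/ω = 97.7×745.7 / 516.5 = 141.1 N·m.
For a solid shaft τ_max = 16T/(πd³), so d = (16T/(π τ_allow))^(1/3) = (16·141.1/(π·2.70×10^7))^(1/3) = 0.02985 m.

29.9 mm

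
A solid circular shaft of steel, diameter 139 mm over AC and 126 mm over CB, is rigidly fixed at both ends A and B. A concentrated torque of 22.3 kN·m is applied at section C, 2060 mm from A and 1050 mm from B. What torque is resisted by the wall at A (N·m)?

Compatibility: T_A·a/J_AC = T_B·b/J_CB with T_A + T_B = T₀.
J_AC = 3.66×10^-5 m⁴, J_CB = 2.47×10^-5 m⁴, so T_A = T₀·(J_AC/a)/((J_AC/a)+(J_CB/b)) = 9593 N·m, T_B = 12710 N·m.

9590 N·m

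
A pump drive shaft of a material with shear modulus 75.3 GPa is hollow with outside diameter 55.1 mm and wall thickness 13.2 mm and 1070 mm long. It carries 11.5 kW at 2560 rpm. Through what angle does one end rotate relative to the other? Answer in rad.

ω = 2π·2560/60 = 268.1 rad/s, so T = P/ω = 11.5×10³ / 268.1 = 42.90 N·m.
J = π(d_o⁴ − d_i⁴)/32 = π(0.0551⁴ − 0.0287⁴)/32 = 8.383×10^-7 m⁴.
θ = T·L/(G·J) = 42.90 × 1.07 / (75.3×10⁹ × 8.383×10^-7) = 7.271×10^-4 rad.

7.27e-4 rad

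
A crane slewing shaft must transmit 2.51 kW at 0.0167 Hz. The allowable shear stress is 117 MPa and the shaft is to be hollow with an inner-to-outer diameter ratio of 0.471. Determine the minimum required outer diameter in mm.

103 mm

ω = 2π·0.0167 = 0.1049 rad/s, so T = P/ω = 2.51×10³ / 0.1049 = 23920 N·m.
For a hollow shaft with d_i/d_o = 0.471: τ_max = 16T/(π d_o³ (1−k⁴)), so d_o = [16T/(π τ_allow (1−k⁴))]^(1/3) = [16·23920/(π·1.17×10^8·0.9508)]^(1/3) = 0.1031 m.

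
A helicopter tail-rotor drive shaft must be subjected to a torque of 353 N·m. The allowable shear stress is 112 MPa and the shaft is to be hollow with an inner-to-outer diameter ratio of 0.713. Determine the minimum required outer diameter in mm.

27.9 mm

For a hollow shaft with d_i/d_o = 0.713: τ_max = 16T/(π d_o³ (1−k⁴)), so d_o = [16T/(π τ_allow (1−k⁴))]^(1/3) = [16·353.0/(π·1.12×10^8·0.7416)]^(1/3) = 0.02787 m.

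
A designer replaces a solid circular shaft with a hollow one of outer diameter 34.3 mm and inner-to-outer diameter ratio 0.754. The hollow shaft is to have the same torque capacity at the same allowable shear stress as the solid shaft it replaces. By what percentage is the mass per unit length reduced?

44.0 %

Equal τ_max and T ⇒ the solid shaft needs d_s³ = d_o³(1−k⁴), so d_s = 34.3·(1−0.754⁴)^(1/3) = 30.11 mm.
Area ratio A_h/A_s = d_o²(1−k²)/d_s² = (1−k²)/(1−k⁴)^(2/3) = 0.5598.
Mass saving = 1 − 0.5598 = 44.0 %.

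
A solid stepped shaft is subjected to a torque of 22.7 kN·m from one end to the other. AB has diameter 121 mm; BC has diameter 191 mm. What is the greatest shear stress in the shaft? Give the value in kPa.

65300 kPa

Under the same torque, τ_max = 16T/(πd³) is largest where d is smallest — segment AB (d = 121 mm).
τ_max = 16·22700/(π·(0.121)³) = 6.526×10^7 Pa.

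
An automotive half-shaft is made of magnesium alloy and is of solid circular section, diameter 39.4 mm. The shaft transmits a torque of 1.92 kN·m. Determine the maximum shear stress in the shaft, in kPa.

160000 kPa

J = πd⁴/32 = π(0.0394)⁴/32 = 2.366×10^-7 m⁴.
τ_max = T·r/J = 1920 × 0.0197 / 2.366×10^-7 = 1.599×10^8 Pa.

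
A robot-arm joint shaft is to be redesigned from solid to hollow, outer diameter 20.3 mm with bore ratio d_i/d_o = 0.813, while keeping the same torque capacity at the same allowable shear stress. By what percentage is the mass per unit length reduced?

50.3 %

Equal τ_max and T ⇒ the solid shaft needs d_s³ = d_o³(1−k⁴), so d_s = 20.3·(1−0.813⁴)^(1/3) = 16.76 mm.
Area ratio A_h/A_s = d_o²(1−k²)/d_s² = (1−k²)/(1−k⁴)^(2/3) = 0.4972.
Mass saving = 1 − 0.4972 = 50.3 %.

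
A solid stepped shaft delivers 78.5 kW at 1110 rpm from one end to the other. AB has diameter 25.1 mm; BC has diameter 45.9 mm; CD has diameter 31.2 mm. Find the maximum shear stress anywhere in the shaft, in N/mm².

ω = 2π·1110/60 = 116.2 rad/s, so T = P/ω = 78.5×10³ / 116.2 = 675.3 N·m.
Under the same torque, τ_max = 16T/(πd³) is largest where d is smallest — segment AB (d = 25.1 mm).
τ_max = 16·675.3/(π·(0.0251)³) = 2.175×10^8 Pa.

218 N/mm²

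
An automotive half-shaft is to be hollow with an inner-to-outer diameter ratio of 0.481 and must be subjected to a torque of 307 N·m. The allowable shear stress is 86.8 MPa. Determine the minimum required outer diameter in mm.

For a hollow shaft with d_i/d_o = 0.481: τ_max = 16T/(π d_o³ (1−k⁴)), so d_o = [16T/(π τ_allow (1−k⁴))]^(1/3) = [16·307.0/(π·8.68×10^7·0.9465)]^(1/3) = 0.02670 m.

26.7 mm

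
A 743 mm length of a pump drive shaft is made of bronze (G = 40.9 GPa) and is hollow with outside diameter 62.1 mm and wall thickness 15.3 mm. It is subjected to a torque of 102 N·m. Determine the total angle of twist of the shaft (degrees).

J = π(d_o⁴ − d_i⁴)/32 = π(0.0621⁴ − 0.0315⁴)/32 = 1.363×10^-6 m⁴.
θ = T·L/(G·J) = 102.0 × 0.743 / (40.9×10⁹ × 1.363×10^-6) = 1.359×10^-3 rad.

0.0779°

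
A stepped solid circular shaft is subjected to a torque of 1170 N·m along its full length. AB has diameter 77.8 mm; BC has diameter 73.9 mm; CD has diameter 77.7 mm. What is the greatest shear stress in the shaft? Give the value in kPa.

14800 kPa

Under the same torque, τ_max = 16T/(πd³) is largest where d is smallest — segment BC (d = 73.9 mm).
τ_max = 16·1170/(π·(0.0739)³) = 1.476×10^7 Pa.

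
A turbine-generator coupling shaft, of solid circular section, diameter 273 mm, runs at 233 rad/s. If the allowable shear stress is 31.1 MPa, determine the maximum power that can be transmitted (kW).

J = πd⁴/32 = π(0.273)⁴/32 = 5.453×10^-4 m⁴.
T_max = τ_allow·J/r = 3.11×10^7 × 5.453×10^-4 / 0.137 = 124200 N·m.
ω = 233 rad/s, so P_max = T_max·ω = 2.895×10^7 W.

28900 kW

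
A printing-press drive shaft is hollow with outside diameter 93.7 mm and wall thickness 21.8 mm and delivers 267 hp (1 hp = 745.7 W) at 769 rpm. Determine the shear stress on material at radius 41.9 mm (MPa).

ω = 2π·769/60 = 80.53 rad/s, so T = P/ω = 267×745.7 / 80.53 = 2472 N·m.
J = π(d_o⁴ − d_i⁴)/32 = π(0.0937⁴ − 0.0501⁴)/32 = 6.949×10^-6 m⁴.
Shear stress varies linearly with radius: τ = T·r/J = 2472 × 0.0419 / 6.949×10^-6 = 1.491×10^7 Pa.

14.9 MPa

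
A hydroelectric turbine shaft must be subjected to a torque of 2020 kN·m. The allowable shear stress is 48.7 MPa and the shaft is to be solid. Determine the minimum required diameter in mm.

For a solid shaft τ_max = 16T/(πd³), so d = (16T/(π τ_allow))^(1/3) = (16·2.020e6/(π·4.87×10^7))^(1/3) = 0.5956 m.

596 mm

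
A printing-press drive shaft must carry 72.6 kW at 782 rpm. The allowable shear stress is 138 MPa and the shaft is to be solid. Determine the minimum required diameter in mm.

ω = 2π·782/60 = 81.89 rad/s, so T = P/ω = 72.6×10³ / 81.89 = 886.5 N·m.
For a solid shaft τ_max = 16T/(πd³), so d = (16T/(π τ_allow))^(1/3) = (16·886.5/(π·1.38×10^8))^(1/3) = 0.03198 m.

32.0 mm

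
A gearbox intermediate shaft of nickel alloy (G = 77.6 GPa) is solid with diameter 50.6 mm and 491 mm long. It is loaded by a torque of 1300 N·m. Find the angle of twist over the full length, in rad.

0.0128 rad

J = πd⁴/32 = π(0.0506)⁴/32 = 6.436×10^-7 m⁴.
θ = T·L/(G·J) = 1300 × 0.491 / (77.6×10⁹ × 6.436×10^-7) = 0.01278 rad.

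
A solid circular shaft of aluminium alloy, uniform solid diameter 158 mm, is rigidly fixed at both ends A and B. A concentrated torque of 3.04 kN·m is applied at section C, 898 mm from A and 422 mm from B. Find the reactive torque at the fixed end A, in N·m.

With uniform GJ and both ends fixed, compatibility θ_AC = θ_CB gives T_A·a = T_B·b, together with T_A + T_B = T₀.
T_A = T₀·b/(a+b) = 3040·422/1320 = 971.9 N·m; T_B = 2068 N·m.

972 N·m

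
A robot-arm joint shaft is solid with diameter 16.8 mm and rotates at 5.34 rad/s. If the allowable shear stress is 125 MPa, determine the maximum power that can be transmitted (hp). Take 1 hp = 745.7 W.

J = πd⁴/32 = π(0.0168)⁴/32 = 7.821×10^-9 m⁴.
T_max = τ_allow·J/r = 1.25×10^8 × 7.821×10^-9 / 0.00840 = 116.4 N·m.
ω = 5.34 rad/s, so P_max = T_max·ω = 621.5 W.

0.833 hp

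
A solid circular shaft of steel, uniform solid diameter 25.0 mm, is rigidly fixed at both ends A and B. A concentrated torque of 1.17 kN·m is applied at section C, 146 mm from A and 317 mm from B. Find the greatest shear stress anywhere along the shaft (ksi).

37.9 ksi

With uniform GJ and both ends fixed, compatibility θ_AC = θ_CB gives T_A·a = T_B·b, together with T_A + T_B = T₀.
T_A = T₀·b/(a+b) = 1170·317/463.0 = 801.1 N·m; T_B = 368.9 N·m.
τ in each portion: τ_AC = 2.61×10^8 Pa, τ_CB = 1.20×10^8 Pa; maximum is in AC.
τ_max = T_AC·r/J = 801.1·0.0125/3.83×10^-8 = 2.611×10^8 Pa.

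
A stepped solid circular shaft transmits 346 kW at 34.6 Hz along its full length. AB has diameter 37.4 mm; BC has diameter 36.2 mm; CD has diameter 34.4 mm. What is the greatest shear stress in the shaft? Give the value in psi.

ω = 2π·34.6 = 217.4 rad/s, so T = P/ω = 346×10³ / 217.4 = 1592 N·m.
Under the same torque, τ_max = 16T/(πd³) is largest where d is smallest — segment CD (d = 34.4 mm).
τ_max = 16·1592/(π·(0.0344)³) = 1.991×10^8 Pa.

28900 psi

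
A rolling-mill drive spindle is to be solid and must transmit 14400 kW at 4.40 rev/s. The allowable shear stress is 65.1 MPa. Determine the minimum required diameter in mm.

344 mm

ω = 2π·4.40 = 27.65 rad/s, so T = P/ω = 14400×10³ / 27.65 = 520900 N·m.
For a solid shaft τ_max = 16T/(πd³), so d = (16T/(π τ_allow))^(1/3) = (16·520900/(π·6.51×10^7))^(1/3) = 0.3441 m.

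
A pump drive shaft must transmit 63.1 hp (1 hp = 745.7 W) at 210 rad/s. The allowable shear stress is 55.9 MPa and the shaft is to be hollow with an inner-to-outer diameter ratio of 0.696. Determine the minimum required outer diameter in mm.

ω = 210 rad/s, so T = P/ω = 63.1×745.7 / 210.0 = 224.1 N·m.
For a hollow shaft with d_i/d_o = 0.696: τ_max = 16T/(π d_o³ (1−k⁴)), so d_o = [16T/(π τ_allow (1−k⁴))]^(1/3) = [16·224.1/(π·5.59×10^7·0.7653)]^(1/3) = 0.02988 m.

29.9 mm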